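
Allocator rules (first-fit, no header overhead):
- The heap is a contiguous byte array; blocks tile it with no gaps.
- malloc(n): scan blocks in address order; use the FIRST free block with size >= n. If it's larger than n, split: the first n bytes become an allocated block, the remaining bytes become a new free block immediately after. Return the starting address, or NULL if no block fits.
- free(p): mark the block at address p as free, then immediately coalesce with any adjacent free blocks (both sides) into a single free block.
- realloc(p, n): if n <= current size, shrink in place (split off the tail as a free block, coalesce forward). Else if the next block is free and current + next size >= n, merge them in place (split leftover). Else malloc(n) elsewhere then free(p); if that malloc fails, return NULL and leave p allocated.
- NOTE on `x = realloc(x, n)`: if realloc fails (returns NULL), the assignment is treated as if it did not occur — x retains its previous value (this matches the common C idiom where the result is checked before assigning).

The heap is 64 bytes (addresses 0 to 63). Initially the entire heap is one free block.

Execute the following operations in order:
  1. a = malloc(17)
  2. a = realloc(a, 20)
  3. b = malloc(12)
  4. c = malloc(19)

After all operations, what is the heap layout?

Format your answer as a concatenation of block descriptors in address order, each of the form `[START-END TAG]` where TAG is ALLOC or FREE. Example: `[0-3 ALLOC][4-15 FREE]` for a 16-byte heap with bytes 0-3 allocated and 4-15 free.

Answer: [0-19 ALLOC][20-31 ALLOC][32-50 ALLOC][51-63 FREE]

Derivation:
Op 1: a = malloc(17) -> a = 0; heap: [0-16 ALLOC][17-63 FREE]
Op 2: a = realloc(a, 20) -> a = 0; heap: [0-19 ALLOC][20-63 FREE]
Op 3: b = malloc(12) -> b = 20; heap: [0-19 ALLOC][20-31 ALLOC][32-63 FREE]
Op 4: c = malloc(19) -> c = 32; heap: [0-19 ALLOC][20-31 ALLOC][32-50 ALLOC][51-63 FREE]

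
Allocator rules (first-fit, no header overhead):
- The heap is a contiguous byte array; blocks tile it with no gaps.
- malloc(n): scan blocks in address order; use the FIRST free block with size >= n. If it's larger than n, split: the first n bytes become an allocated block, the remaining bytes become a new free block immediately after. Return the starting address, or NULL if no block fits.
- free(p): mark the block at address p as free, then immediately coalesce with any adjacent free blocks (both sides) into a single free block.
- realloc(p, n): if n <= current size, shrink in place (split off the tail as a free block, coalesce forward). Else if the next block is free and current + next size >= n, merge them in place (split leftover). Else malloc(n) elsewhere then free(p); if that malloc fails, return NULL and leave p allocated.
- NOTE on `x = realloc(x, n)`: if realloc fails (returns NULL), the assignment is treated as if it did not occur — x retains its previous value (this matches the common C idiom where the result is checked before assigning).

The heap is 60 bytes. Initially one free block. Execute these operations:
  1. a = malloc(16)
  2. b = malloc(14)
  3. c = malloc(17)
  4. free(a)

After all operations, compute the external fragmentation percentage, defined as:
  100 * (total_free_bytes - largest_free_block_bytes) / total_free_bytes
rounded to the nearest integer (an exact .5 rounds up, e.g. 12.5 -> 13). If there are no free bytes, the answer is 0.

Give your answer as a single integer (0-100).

Op 1: a = malloc(16) -> a = 0; heap: [0-15 ALLOC][16-59 FREE]
Op 2: b = malloc(14) -> b = 16; heap: [0-15 ALLOC][16-29 ALLOC][30-59 FREE]
Op 3: c = malloc(17) -> c = 30; heap: [0-15 ALLOC][16-29 ALLOC][30-46 ALLOC][47-59 FREE]
Op 4: free(a) -> (freed a); heap: [0-15 FREE][16-29 ALLOC][30-46 ALLOC][47-59 FREE]
Free blocks: [16 13] total_free=29 largest=16 -> 100*(29-16)/29 = 1300/29 ≈ 44.828 -> rounds to 45

Answer: 45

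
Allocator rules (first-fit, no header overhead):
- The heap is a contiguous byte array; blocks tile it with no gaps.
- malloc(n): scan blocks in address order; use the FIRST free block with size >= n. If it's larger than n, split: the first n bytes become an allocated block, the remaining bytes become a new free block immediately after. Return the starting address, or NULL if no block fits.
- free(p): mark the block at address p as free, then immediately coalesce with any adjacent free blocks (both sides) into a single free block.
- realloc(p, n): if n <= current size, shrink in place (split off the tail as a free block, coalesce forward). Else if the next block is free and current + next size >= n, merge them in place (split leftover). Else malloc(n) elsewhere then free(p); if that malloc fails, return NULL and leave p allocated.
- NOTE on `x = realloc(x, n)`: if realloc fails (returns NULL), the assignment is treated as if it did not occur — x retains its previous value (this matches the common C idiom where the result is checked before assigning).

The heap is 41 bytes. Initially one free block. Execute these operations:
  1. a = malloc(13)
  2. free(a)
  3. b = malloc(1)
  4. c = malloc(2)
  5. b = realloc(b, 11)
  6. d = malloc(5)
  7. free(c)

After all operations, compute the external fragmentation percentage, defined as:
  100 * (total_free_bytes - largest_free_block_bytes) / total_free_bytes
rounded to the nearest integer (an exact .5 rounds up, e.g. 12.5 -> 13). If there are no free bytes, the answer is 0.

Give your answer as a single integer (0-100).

Op 1: a = malloc(13) -> a = 0; heap: [0-12 ALLOC][13-40 FREE]
Op 2: free(a) -> (freed a); heap: [0-40 FREE]
Op 3: b = malloc(1) -> b = 0; heap: [0-0 ALLOC][1-40 FREE]
Op 4: c = malloc(2) -> c = 1; heap: [0-0 ALLOC][1-2 ALLOC][3-40 FREE]
Op 5: b = realloc(b, 11) -> b = 3; heap: [0-0 FREE][1-2 ALLOC][3-13 ALLOC][14-40 FREE]
Op 6: d = malloc(5) -> d = 14; heap: [0-0 FREE][1-2 ALLOC][3-13 ALLOC][14-18 ALLOC][19-40 FREE]
Op 7: free(c) -> (freed c); heap: [0-2 FREE][3-13 ALLOC][14-18 ALLOC][19-40 FREE]
Free blocks: [3 22] total_free=25 largest=22 -> 100*(25-22)/25 = 300/25 = 12

Answer: 12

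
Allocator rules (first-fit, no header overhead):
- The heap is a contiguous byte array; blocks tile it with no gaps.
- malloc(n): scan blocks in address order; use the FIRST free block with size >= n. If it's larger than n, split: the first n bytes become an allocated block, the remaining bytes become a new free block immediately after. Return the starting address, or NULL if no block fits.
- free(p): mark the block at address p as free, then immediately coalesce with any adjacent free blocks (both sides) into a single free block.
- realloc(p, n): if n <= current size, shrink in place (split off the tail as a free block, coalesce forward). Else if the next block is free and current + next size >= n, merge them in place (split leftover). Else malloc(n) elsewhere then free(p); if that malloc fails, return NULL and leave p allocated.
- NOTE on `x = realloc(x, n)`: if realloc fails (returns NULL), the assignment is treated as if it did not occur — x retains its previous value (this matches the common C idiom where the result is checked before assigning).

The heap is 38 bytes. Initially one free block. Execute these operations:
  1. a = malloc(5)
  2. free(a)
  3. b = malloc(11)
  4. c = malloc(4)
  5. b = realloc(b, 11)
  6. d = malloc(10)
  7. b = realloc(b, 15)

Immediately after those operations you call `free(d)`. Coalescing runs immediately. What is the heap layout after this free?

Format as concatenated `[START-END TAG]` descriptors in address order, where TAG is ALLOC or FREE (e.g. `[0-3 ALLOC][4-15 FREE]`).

Op 1: a = malloc(5) -> a = 0; heap: [0-4 ALLOC][5-37 FREE]
Op 2: free(a) -> (freed a); heap: [0-37 FREE]
Op 3: b = malloc(11) -> b = 0; heap: [0-10 ALLOC][11-37 FREE]
Op 4: c = malloc(4) -> c = 11; heap: [0-10 ALLOC][11-14 ALLOC][15-37 FREE]
Op 5: b = realloc(b, 11) -> b = 0; heap: [0-10 ALLOC][11-14 ALLOC][15-37 FREE]
Op 6: d = malloc(10) -> d = 15; heap: [0-10 ALLOC][11-14 ALLOC][15-24 ALLOC][25-37 FREE]
Op 7: b = realloc(b, 15) -> NULL (b unchanged); heap: [0-10 ALLOC][11-14 ALLOC][15-24 ALLOC][25-37 FREE]
free(d): d = 15 -> block [15-24 ALLOC]; mark free, coalesce with adjacent free neighbors -> [0-10 ALLOC][11-14 ALLOC][15-37 FREE]

Answer: [0-10 ALLOC][11-14 ALLOC][15-37 FREE]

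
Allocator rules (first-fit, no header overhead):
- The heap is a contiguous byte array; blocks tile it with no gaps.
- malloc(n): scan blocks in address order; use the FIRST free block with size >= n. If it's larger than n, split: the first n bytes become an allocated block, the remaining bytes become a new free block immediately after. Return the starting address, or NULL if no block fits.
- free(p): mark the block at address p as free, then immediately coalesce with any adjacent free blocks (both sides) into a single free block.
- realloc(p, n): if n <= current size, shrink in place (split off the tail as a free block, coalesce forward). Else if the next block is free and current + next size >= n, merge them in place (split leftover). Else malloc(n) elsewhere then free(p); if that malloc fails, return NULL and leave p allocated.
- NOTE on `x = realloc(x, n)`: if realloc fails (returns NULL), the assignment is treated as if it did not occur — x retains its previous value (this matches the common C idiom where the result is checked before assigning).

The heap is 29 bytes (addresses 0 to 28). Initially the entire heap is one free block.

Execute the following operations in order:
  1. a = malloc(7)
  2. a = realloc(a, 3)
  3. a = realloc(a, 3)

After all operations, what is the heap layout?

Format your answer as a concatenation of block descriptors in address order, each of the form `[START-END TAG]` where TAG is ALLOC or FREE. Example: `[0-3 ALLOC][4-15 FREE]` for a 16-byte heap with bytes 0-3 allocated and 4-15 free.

Op 1: a = malloc(7) -> a = 0; heap: [0-6 ALLOC][7-28 FREE]
Op 2: a = realloc(a, 3) -> a = 0; heap: [0-2 ALLOC][3-28 FREE]
Op 3: a = realloc(a, 3) -> a = 0; heap: [0-2 ALLOC][3-28 FREE]

Answer: [0-2 ALLOC][3-28 FREE]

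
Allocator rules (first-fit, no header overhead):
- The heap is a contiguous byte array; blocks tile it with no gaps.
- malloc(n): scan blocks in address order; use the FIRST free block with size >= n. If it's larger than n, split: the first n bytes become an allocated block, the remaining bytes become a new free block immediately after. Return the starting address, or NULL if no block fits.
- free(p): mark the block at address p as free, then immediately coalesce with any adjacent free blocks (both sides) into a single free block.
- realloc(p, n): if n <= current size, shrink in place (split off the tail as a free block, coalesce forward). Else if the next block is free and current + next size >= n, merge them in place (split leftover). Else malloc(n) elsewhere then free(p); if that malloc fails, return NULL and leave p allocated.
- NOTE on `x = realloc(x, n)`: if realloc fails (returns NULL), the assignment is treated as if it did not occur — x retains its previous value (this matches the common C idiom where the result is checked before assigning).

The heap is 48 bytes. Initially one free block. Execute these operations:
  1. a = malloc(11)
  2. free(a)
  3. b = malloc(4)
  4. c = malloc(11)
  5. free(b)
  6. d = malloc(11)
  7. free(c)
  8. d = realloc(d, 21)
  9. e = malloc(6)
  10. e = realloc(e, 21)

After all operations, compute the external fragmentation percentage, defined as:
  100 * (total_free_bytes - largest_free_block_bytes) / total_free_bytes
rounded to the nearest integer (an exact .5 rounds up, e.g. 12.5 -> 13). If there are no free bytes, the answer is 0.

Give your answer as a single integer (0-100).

Op 1: a = malloc(11) -> a = 0; heap: [0-10 ALLOC][11-47 FREE]
Op 2: free(a) -> (freed a); heap: [0-47 FREE]
Op 3: b = malloc(4) -> b = 0; heap: [0-3 ALLOC][4-47 FREE]
Op 4: c = malloc(11) -> c = 4; heap: [0-3 ALLOC][4-14 ALLOC][15-47 FREE]
Op 5: free(b) -> (freed b); heap: [0-3 FREE][4-14 ALLOC][15-47 FREE]
Op 6: d = malloc(11) -> d = 15; heap: [0-3 FREE][4-14 ALLOC][15-25 ALLOC][26-47 FREE]
Op 7: free(c) -> (freed c); heap: [0-14 FREE][15-25 ALLOC][26-47 FREE]
Op 8: d = realloc(d, 21) -> d = 15; heap: [0-14 FREE][15-35 ALLOC][36-47 FREE]
Op 9: e = malloc(6) -> e = 0; heap: [0-5 ALLOC][6-14 FREE][15-35 ALLOC][36-47 FREE]
Op 10: e = realloc(e, 21) -> NULL (e unchanged); heap: [0-5 ALLOC][6-14 FREE][15-35 ALLOC][36-47 FREE]
Free blocks: [9 12] total_free=21 largest=12 -> 100*(21-12)/21 = 900/21 ≈ 42.857 -> rounds to 43

Answer: 43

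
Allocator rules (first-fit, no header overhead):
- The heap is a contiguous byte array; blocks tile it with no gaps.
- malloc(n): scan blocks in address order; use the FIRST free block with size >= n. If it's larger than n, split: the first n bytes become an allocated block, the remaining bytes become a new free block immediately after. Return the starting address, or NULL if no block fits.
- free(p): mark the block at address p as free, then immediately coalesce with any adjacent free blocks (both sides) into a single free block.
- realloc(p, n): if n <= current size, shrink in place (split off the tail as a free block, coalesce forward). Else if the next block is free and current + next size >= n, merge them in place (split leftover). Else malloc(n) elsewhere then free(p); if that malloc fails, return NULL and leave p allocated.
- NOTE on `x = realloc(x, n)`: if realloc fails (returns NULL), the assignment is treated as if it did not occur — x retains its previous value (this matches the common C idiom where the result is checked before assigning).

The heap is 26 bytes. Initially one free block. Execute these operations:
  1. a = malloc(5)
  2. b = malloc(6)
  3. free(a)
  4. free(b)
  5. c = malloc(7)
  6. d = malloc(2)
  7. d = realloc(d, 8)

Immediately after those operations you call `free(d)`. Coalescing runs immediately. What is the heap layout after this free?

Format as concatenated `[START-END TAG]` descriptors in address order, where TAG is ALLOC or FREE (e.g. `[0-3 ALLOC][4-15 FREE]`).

Answer: [0-6 ALLOC][7-25 FREE]

Derivation:
Op 1: a = malloc(5) -> a = 0; heap: [0-4 ALLOC][5-25 FREE]
Op 2: b = malloc(6) -> b = 5; heap: [0-4 ALLOC][5-10 ALLOC][11-25 FREE]
Op 3: free(a) -> (freed a); heap: [0-4 FREE][5-10 ALLOC][11-25 FREE]
Op 4: free(b) -> (freed b); heap: [0-25 FREE]
Op 5: c = malloc(7) -> c = 0; heap: [0-6 ALLOC][7-25 FREE]
Op 6: d = malloc(2) -> d = 7; heap: [0-6 ALLOC][7-8 ALLOC][9-25 FREE]
Op 7: d = realloc(d, 8) -> d = 7; heap: [0-6 ALLOC][7-14 ALLOC][15-25 FREE]
free(d): d = 7 -> block [7-14 ALLOC]; mark free, coalesce with adjacent free neighbors -> [0-6 ALLOC][7-25 FREE]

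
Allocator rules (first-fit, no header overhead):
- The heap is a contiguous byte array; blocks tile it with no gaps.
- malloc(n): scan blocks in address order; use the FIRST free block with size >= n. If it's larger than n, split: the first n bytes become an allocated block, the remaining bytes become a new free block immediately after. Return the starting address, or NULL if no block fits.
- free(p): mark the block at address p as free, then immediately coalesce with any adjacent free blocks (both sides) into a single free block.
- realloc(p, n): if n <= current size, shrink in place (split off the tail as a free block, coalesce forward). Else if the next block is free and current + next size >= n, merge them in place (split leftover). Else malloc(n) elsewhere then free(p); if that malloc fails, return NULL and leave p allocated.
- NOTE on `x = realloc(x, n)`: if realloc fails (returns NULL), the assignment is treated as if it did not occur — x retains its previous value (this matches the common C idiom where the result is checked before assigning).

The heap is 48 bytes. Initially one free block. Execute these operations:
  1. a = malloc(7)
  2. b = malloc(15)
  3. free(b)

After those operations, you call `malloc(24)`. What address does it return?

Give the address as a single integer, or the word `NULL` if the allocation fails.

Op 1: a = malloc(7) -> a = 0; heap: [0-6 ALLOC][7-47 FREE]
Op 2: b = malloc(15) -> b = 7; heap: [0-6 ALLOC][7-21 ALLOC][22-47 FREE]
Op 3: free(b) -> (freed b); heap: [0-6 ALLOC][7-47 FREE]
malloc(24): first-fit scan over [0-6 ALLOC][7-47 FREE] -> 7

Answer: 7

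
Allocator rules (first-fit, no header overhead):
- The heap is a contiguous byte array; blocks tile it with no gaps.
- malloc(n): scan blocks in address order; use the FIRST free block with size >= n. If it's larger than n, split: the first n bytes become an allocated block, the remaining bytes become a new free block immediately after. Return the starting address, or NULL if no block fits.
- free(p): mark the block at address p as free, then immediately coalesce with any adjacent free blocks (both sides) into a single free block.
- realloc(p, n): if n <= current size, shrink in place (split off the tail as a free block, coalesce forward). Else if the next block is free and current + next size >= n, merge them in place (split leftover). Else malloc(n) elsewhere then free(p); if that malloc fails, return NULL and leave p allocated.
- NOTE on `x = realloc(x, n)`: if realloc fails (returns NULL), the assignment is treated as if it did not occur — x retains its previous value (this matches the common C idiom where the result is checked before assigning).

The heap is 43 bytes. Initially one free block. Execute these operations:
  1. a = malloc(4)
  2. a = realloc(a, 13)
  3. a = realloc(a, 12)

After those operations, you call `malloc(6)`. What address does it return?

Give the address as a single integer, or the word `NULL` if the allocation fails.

Op 1: a = malloc(4) -> a = 0; heap: [0-3 ALLOC][4-42 FREE]
Op 2: a = realloc(a, 13) -> a = 0; heap: [0-12 ALLOC][13-42 FREE]
Op 3: a = realloc(a, 12) -> a = 0; heap: [0-11 ALLOC][12-42 FREE]
malloc(6): first-fit scan over [0-11 ALLOC][12-42 FREE] -> 12

Answer: 12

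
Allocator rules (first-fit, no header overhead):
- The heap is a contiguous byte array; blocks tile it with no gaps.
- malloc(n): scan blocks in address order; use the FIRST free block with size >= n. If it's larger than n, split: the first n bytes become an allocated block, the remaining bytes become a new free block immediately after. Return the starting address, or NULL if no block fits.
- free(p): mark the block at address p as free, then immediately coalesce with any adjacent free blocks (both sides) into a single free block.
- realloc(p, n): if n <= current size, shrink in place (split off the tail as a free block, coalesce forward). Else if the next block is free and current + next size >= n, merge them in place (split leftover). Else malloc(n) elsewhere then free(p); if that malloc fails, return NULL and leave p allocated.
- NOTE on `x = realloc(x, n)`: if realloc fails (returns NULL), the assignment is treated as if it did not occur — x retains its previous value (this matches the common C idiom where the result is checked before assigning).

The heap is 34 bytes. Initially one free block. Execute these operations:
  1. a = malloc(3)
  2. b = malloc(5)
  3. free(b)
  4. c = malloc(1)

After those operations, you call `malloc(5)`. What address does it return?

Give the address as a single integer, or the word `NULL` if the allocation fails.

Answer: 4

Derivation:
Op 1: a = malloc(3) -> a = 0; heap: [0-2 ALLOC][3-33 FREE]
Op 2: b = malloc(5) -> b = 3; heap: [0-2 ALLOC][3-7 ALLOC][8-33 FREE]
Op 3: free(b) -> (freed b); heap: [0-2 ALLOC][3-33 FREE]
Op 4: c = malloc(1) -> c = 3; heap: [0-2 ALLOC][3-3 ALLOC][4-33 FREE]
malloc(5): first-fit scan over [0-2 ALLOC][3-3 ALLOC][4-33 FREE] -> 4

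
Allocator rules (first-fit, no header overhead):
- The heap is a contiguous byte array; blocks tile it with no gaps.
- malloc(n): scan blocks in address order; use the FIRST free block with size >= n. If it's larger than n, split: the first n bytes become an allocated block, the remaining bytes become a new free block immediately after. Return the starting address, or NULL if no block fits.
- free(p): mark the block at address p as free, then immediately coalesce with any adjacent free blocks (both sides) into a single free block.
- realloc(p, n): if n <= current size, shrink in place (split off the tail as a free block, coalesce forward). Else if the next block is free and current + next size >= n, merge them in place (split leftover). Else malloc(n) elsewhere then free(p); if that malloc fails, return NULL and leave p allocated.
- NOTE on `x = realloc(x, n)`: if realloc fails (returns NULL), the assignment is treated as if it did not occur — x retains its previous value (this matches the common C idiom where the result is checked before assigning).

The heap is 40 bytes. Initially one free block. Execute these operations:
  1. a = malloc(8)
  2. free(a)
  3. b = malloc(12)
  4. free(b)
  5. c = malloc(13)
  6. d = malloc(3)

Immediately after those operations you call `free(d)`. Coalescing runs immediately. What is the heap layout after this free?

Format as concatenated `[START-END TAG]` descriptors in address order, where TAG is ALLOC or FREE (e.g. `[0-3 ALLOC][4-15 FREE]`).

Op 1: a = malloc(8) -> a = 0; heap: [0-7 ALLOC][8-39 FREE]
Op 2: free(a) -> (freed a); heap: [0-39 FREE]
Op 3: b = malloc(12) -> b = 0; heap: [0-11 ALLOC][12-39 FREE]
Op 4: free(b) -> (freed b); heap: [0-39 FREE]
Op 5: c = malloc(13) -> c = 0; heap: [0-12 ALLOC][13-39 FREE]
Op 6: d = malloc(3) -> d = 13; heap: [0-12 ALLOC][13-15 ALLOC][16-39 FREE]
free(d): d = 13 -> block [13-15 ALLOC]; mark free, coalesce with adjacent free neighbors -> [0-12 ALLOC][13-39 FREE]

Answer: [0-12 ALLOC][13-39 FREE]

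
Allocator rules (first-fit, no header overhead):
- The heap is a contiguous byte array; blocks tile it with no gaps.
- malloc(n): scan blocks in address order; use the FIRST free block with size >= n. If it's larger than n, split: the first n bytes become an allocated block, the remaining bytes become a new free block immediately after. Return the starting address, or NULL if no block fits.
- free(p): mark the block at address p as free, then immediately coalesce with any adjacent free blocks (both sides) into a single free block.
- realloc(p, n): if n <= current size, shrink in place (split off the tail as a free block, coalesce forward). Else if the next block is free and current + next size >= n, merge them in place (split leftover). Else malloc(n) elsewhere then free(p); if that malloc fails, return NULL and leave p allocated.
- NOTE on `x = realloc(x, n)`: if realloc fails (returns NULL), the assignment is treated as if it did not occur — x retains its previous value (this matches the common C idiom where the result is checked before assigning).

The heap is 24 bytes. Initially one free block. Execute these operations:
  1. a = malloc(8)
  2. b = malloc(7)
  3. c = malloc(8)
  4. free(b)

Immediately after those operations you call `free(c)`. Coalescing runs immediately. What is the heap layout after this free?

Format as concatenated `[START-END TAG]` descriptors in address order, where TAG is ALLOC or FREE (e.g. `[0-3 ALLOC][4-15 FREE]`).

Answer: [0-7 ALLOC][8-23 FREE]

Derivation:
Op 1: a = malloc(8) -> a = 0; heap: [0-7 ALLOC][8-23 FREE]
Op 2: b = malloc(7) -> b = 8; heap: [0-7 ALLOC][8-14 ALLOC][15-23 FREE]
Op 3: c = malloc(8) -> c = 15; heap: [0-7 ALLOC][8-14 ALLOC][15-22 ALLOC][23-23 FREE]
Op 4: free(b) -> (freed b); heap: [0-7 ALLOC][8-14 FREE][15-22 ALLOC][23-23 FREE]
free(c): c = 15 -> block [15-22 ALLOC]; mark free, coalesce with adjacent free neighbors -> [0-7 ALLOC][8-23 FREE]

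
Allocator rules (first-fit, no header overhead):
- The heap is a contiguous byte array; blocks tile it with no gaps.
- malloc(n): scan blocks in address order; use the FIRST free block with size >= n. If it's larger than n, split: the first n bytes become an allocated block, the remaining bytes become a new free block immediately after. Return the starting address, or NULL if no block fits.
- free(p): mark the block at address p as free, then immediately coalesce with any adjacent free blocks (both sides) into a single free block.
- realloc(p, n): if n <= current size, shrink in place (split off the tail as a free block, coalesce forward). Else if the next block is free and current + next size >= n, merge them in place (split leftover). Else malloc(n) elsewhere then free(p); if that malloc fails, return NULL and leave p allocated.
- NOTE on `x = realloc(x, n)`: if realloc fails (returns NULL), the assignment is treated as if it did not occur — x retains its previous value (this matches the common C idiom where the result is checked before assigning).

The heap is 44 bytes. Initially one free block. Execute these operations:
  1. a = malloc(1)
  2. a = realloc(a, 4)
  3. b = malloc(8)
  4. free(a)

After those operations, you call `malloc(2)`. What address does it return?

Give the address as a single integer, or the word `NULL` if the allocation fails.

Answer: 0

Derivation:
Op 1: a = malloc(1) -> a = 0; heap: [0-0 ALLOC][1-43 FREE]
Op 2: a = realloc(a, 4) -> a = 0; heap: [0-3 ALLOC][4-43 FREE]
Op 3: b = malloc(8) -> b = 4; heap: [0-3 ALLOC][4-11 ALLOC][12-43 FREE]
Op 4: free(a) -> (freed a); heap: [0-3 FREE][4-11 ALLOC][12-43 FREE]
malloc(2): first-fit scan over [0-3 FREE][4-11 ALLOC][12-43 FREE] -> 0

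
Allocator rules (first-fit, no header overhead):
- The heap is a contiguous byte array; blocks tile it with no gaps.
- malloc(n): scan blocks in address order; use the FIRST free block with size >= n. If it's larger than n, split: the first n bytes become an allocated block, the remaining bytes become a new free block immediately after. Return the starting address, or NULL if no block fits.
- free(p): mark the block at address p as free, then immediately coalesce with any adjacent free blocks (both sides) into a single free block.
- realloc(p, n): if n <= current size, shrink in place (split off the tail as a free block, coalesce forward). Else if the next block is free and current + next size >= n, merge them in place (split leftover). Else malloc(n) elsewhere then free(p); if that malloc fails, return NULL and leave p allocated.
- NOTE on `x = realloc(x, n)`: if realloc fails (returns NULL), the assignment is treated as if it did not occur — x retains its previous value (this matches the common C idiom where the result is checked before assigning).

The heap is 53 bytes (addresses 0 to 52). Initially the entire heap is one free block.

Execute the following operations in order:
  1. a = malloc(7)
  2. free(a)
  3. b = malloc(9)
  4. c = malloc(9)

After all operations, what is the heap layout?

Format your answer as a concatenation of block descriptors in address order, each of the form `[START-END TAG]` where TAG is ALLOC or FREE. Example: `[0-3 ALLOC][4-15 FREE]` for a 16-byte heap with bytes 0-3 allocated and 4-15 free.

Answer: [0-8 ALLOC][9-17 ALLOC][18-52 FREE]

Derivation:
Op 1: a = malloc(7) -> a = 0; heap: [0-6 ALLOC][7-52 FREE]
Op 2: free(a) -> (freed a); heap: [0-52 FREE]
Op 3: b = malloc(9) -> b = 0; heap: [0-8 ALLOC][9-52 FREE]
Op 4: c = malloc(9) -> c = 9; heap: [0-8 ALLOC][9-17 ALLOC][18-52 FREE]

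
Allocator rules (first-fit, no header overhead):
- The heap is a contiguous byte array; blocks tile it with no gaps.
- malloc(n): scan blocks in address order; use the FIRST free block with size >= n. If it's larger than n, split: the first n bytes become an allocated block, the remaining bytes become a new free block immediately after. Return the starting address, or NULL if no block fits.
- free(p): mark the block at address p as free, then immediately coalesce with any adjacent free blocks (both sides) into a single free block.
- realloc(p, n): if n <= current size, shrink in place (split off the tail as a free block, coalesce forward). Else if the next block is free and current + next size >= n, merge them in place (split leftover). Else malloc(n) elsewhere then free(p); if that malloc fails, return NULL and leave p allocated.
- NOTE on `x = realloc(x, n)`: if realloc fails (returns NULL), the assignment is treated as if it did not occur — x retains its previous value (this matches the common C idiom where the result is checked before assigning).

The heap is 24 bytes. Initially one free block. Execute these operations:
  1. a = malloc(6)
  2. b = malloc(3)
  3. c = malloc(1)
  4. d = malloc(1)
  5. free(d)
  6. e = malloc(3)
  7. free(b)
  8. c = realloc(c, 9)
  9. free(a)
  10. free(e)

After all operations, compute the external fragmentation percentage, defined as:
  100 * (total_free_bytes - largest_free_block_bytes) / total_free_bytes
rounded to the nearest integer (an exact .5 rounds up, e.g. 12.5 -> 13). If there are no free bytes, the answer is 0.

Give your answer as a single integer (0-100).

Answer: 13

Derivation:
Op 1: a = malloc(6) -> a = 0; heap: [0-5 ALLOC][6-23 FREE]
Op 2: b = malloc(3) -> b = 6; heap: [0-5 ALLOC][6-8 ALLOC][9-23 FREE]
Op 3: c = malloc(1) -> c = 9; heap: [0-5 ALLOC][6-8 ALLOC][9-9 ALLOC][10-23 FREE]
Op 4: d = malloc(1) -> d = 10; heap: [0-5 ALLOC][6-8 ALLOC][9-9 ALLOC][10-10 ALLOC][11-23 FREE]
Op 5: free(d) -> (freed d); heap: [0-5 ALLOC][6-8 ALLOC][9-9 ALLOC][10-23 FREE]
Op 6: e = malloc(3) -> e = 10; heap: [0-5 ALLOC][6-8 ALLOC][9-9 ALLOC][10-12 ALLOC][13-23 FREE]
Op 7: free(b) -> (freed b); heap: [0-5 ALLOC][6-8 FREE][9-9 ALLOC][10-12 ALLOC][13-23 FREE]
Op 8: c = realloc(c, 9) -> c = 13; heap: [0-5 ALLOC][6-9 FREE][10-12 ALLOC][13-21 ALLOC][22-23 FREE]
Op 9: free(a) -> (freed a); heap: [0-9 FREE][10-12 ALLOC][13-21 ALLOC][22-23 FREE]
Op 10: free(e) -> (freed e); heap: [0-12 FREE][13-21 ALLOC][22-23 FREE]
Free blocks: [13 2] total_free=15 largest=13 -> 100*(15-13)/15 = 200/15 ≈ 13.333 -> rounds to 13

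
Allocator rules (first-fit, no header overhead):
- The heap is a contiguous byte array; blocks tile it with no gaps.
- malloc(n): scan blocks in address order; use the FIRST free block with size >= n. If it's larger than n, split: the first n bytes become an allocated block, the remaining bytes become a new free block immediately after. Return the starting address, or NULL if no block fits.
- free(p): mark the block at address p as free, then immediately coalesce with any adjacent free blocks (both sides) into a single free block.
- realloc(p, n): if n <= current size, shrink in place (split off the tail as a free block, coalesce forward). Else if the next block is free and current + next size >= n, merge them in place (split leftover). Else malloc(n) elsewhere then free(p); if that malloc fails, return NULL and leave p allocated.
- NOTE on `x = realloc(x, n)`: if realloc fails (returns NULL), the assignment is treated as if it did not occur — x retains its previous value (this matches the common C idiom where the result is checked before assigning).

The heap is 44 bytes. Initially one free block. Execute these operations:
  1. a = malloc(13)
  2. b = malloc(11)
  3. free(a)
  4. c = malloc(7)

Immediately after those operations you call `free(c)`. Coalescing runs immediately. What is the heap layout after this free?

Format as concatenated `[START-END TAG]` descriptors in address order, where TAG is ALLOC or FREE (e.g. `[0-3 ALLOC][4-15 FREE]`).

Answer: [0-12 FREE][13-23 ALLOC][24-43 FREE]

Derivation:
Op 1: a = malloc(13) -> a = 0; heap: [0-12 ALLOC][13-43 FREE]
Op 2: b = malloc(11) -> b = 13; heap: [0-12 ALLOC][13-23 ALLOC][24-43 FREE]
Op 3: free(a) -> (freed a); heap: [0-12 FREE][13-23 ALLOC][24-43 FREE]
Op 4: c = malloc(7) -> c = 0; heap: [0-6 ALLOC][7-12 FREE][13-23 ALLOC][24-43 FREE]
free(c): c = 0 -> block [0-6 ALLOC]; mark free, coalesce with adjacent free neighbors -> [0-12 FREE][13-23 ALLOC][24-43 FREE]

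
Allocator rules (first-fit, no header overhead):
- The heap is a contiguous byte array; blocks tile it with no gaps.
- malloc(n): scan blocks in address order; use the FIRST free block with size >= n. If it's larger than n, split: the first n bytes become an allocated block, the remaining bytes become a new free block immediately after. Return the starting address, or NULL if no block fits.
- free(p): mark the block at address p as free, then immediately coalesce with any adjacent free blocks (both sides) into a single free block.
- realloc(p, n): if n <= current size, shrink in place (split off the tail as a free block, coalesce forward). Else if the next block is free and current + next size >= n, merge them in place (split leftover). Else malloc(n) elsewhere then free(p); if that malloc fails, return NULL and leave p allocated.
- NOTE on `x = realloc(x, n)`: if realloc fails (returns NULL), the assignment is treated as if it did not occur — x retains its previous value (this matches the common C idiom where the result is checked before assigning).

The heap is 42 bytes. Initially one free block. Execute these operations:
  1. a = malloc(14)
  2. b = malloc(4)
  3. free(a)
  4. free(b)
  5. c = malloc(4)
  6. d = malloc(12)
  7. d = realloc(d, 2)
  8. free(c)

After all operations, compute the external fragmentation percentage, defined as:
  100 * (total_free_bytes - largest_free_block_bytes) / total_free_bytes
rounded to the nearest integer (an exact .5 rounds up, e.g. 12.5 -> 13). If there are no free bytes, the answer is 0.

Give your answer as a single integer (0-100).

Op 1: a = malloc(14) -> a = 0; heap: [0-13 ALLOC][14-41 FREE]
Op 2: b = malloc(4) -> b = 14; heap: [0-13 ALLOC][14-17 ALLOC][18-41 FREE]
Op 3: free(a) -> (freed a); heap: [0-13 FREE][14-17 ALLOC][18-41 FREE]
Op 4: free(b) -> (freed b); heap: [0-41 FREE]
Op 5: c = malloc(4) -> c = 0; heap: [0-3 ALLOC][4-41 FREE]
Op 6: d = malloc(12) -> d = 4; heap: [0-3 ALLOC][4-15 ALLOC][16-41 FREE]
Op 7: d = realloc(d, 2) -> d = 4; heap: [0-3 ALLOC][4-5 ALLOC][6-41 FREE]
Op 8: free(c) -> (freed c); heap: [0-3 FREE][4-5 ALLOC][6-41 FREE]
Free blocks: [4 36] total_free=40 largest=36 -> 100*(40-36)/40 = 400/40 = 10

Answer: 10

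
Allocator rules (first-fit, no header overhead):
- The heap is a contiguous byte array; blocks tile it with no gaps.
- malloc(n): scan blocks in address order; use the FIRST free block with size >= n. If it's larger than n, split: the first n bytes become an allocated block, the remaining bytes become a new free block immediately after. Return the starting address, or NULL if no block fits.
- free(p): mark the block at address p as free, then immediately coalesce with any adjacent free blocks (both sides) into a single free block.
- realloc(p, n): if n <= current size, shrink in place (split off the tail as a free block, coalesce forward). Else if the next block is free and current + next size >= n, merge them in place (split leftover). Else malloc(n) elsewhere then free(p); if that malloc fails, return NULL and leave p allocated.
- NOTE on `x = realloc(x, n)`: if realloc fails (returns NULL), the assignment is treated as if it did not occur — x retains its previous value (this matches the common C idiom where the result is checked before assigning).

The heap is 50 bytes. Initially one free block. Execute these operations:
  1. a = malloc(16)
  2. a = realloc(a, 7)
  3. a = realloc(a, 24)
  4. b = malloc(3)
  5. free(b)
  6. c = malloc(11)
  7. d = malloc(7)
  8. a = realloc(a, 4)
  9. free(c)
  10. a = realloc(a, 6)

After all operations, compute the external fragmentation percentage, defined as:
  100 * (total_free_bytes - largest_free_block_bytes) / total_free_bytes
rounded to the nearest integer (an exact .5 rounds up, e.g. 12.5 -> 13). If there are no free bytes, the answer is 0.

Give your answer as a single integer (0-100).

Answer: 22

Derivation:
Op 1: a = malloc(16) -> a = 0; heap: [0-15 ALLOC][16-49 FREE]
Op 2: a = realloc(a, 7) -> a = 0; heap: [0-6 ALLOC][7-49 FREE]
Op 3: a = realloc(a, 24) -> a = 0; heap: [0-23 ALLOC][24-49 FREE]
Op 4: b = malloc(3) -> b = 24; heap: [0-23 ALLOC][24-26 ALLOC][27-49 FREE]
Op 5: free(b) -> (freed b); heap: [0-23 ALLOC][24-49 FREE]
Op 6: c = malloc(11) -> c = 24; heap: [0-23 ALLOC][24-34 ALLOC][35-49 FREE]
Op 7: d = malloc(7) -> d = 35; heap: [0-23 ALLOC][24-34 ALLOC][35-41 ALLOC][42-49 FREE]
Op 8: a = realloc(a, 4) -> a = 0; heap: [0-3 ALLOC][4-23 FREE][24-34 ALLOC][35-41 ALLOC][42-49 FREE]
Op 9: free(c) -> (freed c); heap: [0-3 ALLOC][4-34 FREE][35-41 ALLOC][42-49 FREE]
Op 10: a = realloc(a, 6) -> a = 0; heap: [0-5 ALLOC][6-34 FREE][35-41 ALLOC][42-49 FREE]
Free blocks: [29 8] total_free=37 largest=29 -> 100*(37-29)/37 = 800/37 ≈ 21.622 -> rounds to 22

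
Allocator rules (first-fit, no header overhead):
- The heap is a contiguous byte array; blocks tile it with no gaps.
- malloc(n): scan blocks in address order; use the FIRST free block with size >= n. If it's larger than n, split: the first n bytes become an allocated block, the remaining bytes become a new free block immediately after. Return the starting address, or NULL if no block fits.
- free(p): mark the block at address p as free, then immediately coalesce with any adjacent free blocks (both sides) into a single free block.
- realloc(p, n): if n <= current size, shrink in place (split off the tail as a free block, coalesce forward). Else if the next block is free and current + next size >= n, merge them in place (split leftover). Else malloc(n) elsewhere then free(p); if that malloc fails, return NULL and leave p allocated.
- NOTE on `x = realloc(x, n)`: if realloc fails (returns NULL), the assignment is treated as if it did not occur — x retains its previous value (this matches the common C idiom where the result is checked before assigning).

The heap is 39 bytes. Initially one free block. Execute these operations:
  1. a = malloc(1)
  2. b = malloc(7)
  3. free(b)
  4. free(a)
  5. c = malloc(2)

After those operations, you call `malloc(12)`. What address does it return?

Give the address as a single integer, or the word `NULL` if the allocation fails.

Op 1: a = malloc(1) -> a = 0; heap: [0-0 ALLOC][1-38 FREE]
Op 2: b = malloc(7) -> b = 1; heap: [0-0 ALLOC][1-7 ALLOC][8-38 FREE]
Op 3: free(b) -> (freed b); heap: [0-0 ALLOC][1-38 FREE]
Op 4: free(a) -> (freed a); heap: [0-38 FREE]
Op 5: c = malloc(2) -> c = 0; heap: [0-1 ALLOC][2-38 FREE]
malloc(12): first-fit scan over [0-1 ALLOC][2-38 FREE] -> 2

Answer: 2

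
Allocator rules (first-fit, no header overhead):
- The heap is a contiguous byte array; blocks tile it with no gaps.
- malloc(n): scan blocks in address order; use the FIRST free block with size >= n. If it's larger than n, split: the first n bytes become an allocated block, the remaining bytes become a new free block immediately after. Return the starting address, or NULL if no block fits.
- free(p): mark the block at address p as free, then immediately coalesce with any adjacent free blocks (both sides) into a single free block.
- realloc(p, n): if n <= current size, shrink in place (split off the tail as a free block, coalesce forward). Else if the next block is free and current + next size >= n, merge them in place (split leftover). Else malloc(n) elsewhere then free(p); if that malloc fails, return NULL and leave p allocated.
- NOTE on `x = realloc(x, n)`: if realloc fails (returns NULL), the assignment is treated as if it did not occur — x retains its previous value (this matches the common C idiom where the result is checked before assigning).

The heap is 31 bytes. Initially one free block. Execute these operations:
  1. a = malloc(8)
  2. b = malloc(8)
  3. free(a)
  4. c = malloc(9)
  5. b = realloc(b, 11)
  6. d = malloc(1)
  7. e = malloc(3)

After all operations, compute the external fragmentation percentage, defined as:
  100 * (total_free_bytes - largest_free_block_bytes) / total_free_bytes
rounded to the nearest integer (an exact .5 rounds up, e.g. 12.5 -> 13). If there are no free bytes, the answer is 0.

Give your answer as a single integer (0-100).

Op 1: a = malloc(8) -> a = 0; heap: [0-7 ALLOC][8-30 FREE]
Op 2: b = malloc(8) -> b = 8; heap: [0-7 ALLOC][8-15 ALLOC][16-30 FREE]
Op 3: free(a) -> (freed a); heap: [0-7 FREE][8-15 ALLOC][16-30 FREE]
Op 4: c = malloc(9) -> c = 16; heap: [0-7 FREE][8-15 ALLOC][16-24 ALLOC][25-30 FREE]
Op 5: b = realloc(b, 11) -> NULL (b unchanged); heap: [0-7 FREE][8-15 ALLOC][16-24 ALLOC][25-30 FREE]
Op 6: d = malloc(1) -> d = 0; heap: [0-0 ALLOC][1-7 FREE][8-15 ALLOC][16-24 ALLOC][25-30 FREE]
Op 7: e = malloc(3) -> e = 1; heap: [0-0 ALLOC][1-3 ALLOC][4-7 FREE][8-15 ALLOC][16-24 ALLOC][25-30 FREE]
Free blocks: [4 6] total_free=10 largest=6 -> 100*(10-6)/10 = 400/10 = 40

Answer: 40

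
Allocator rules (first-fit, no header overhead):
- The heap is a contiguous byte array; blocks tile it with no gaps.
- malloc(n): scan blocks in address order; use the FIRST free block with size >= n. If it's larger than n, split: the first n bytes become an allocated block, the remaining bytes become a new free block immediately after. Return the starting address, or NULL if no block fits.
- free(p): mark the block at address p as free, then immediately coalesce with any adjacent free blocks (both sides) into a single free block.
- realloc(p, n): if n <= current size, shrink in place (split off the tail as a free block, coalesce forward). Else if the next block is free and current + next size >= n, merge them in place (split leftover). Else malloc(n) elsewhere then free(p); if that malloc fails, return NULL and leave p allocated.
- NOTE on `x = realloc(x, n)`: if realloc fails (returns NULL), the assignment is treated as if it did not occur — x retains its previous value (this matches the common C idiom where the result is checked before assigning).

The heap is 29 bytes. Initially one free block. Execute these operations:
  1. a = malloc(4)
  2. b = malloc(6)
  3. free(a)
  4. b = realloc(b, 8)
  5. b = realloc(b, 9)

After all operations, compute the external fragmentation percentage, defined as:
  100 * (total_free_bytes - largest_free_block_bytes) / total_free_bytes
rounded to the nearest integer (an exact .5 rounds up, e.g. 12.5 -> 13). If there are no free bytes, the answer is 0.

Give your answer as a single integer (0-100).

Answer: 20

Derivation:
Op 1: a = malloc(4) -> a = 0; heap: [0-3 ALLOC][4-28 FREE]
Op 2: b = malloc(6) -> b = 4; heap: [0-3 ALLOC][4-9 ALLOC][10-28 FREE]
Op 3: free(a) -> (freed a); heap: [0-3 FREE][4-9 ALLOC][10-28 FREE]
Op 4: b = realloc(b, 8) -> b = 4; heap: [0-3 FREE][4-11 ALLOC][12-28 FREE]
Op 5: b = realloc(b, 9) -> b = 4; heap: [0-3 FREE][4-12 ALLOC][13-28 FREE]
Free blocks: [4 16] total_free=20 largest=16 -> 100*(20-16)/20 = 400/20 = 20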